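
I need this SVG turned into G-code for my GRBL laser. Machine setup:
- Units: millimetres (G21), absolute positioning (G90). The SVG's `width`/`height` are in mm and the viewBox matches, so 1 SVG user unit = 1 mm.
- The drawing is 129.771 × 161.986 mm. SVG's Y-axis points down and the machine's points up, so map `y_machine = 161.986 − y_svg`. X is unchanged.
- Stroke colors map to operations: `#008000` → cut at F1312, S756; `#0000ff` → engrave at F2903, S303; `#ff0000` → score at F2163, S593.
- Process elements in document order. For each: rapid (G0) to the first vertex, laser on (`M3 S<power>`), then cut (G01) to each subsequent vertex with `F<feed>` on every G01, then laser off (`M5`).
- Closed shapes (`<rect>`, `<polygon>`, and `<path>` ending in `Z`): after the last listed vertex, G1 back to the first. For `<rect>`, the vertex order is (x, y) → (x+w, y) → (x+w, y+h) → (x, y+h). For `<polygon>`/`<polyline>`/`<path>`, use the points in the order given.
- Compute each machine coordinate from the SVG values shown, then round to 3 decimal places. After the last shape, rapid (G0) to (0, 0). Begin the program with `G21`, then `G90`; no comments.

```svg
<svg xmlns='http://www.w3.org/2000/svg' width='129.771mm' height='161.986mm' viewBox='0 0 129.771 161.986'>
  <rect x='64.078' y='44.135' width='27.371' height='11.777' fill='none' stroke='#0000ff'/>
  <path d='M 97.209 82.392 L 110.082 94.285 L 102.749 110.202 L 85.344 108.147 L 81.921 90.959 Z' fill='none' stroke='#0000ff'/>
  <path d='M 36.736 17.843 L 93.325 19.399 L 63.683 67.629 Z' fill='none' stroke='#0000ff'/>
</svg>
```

1 u = 1 mm; y_m = 161.986 − y.

[1] `<rect>` rectangle, #0000ff→engrave S303 F2903: (64.078,117.851) → (91.449,117.851) → (91.449,106.074) → (64.078,106.074) → (64.078,117.851) (closed)

[2] `<path>` regular polygon, #0000ff→engrave S303 F2903: (97.209,79.594) → (110.082,67.701) → (102.749,51.784) → (85.344,53.839) → (81.921,71.027) → (97.209,79.594) (closed)

[3] `<path>` regular polygon, #0000ff→engrave S303 F2903: (36.736,144.143) → (93.325,142.587) → (63.683,94.357) → (36.736,144.143) (closed)

G21
G90
G0 X64.078 Y117.851
M3 S303
G01 X91.449 Y117.851 F2903
G01 X91.449 Y106.074 F2903
G01 X64.078 Y106.074 F2903
G01 X64.078 Y117.851 F2903
M5
G0 X97.209 Y79.594
M3 S303
G01 X110.082 Y67.701 F2903
G01 X102.749 Y51.784 F2903
G01 X85.344 Y53.839 F2903
G01 X81.921 Y71.027 F2903
G01 X97.209 Y79.594 F2903
M5
G0 X36.736 Y144.143
M3 S303
G01 X93.325 Y142.587 F2903
G01 X63.683 Y94.357 F2903
G01 X36.736 Y144.143 F2903
M5
G0 X0.000 Y0.000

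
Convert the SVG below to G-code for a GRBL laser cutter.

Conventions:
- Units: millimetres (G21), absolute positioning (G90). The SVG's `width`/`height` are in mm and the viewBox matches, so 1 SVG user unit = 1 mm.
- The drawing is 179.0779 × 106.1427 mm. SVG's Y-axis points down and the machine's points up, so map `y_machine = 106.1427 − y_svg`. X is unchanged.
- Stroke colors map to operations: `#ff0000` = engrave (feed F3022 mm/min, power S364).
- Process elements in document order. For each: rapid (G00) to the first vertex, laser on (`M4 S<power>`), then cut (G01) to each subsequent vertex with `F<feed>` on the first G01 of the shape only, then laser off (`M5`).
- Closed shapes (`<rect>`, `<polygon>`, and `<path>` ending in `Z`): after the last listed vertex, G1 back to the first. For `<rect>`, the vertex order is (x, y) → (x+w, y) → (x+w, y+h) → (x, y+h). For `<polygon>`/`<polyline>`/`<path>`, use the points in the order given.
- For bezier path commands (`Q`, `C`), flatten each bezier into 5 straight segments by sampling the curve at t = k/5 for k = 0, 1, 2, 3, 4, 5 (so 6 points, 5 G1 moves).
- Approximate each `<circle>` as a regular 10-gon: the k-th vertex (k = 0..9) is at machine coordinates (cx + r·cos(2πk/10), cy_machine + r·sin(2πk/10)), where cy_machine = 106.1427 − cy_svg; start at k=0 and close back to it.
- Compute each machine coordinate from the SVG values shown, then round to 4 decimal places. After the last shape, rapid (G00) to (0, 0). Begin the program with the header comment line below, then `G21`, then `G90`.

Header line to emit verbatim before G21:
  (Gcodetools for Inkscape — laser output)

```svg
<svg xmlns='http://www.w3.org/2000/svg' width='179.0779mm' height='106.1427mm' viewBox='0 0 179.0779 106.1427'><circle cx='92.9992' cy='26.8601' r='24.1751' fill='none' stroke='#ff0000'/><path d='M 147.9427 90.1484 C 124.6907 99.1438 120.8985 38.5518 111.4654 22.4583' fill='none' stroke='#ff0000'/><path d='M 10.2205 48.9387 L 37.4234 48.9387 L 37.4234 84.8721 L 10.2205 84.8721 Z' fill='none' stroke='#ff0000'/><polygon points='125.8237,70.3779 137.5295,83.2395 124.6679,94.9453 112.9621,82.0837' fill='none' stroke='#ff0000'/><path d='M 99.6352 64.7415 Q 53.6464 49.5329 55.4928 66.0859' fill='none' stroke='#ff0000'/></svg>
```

(Gcodetools for Inkscape — laser output)
G21
G90
G00 X117.1743 Y79.2826
M4 S364
G01 X112.5573 Y93.4924 F3022
G01 X100.4697 Y102.2745
G01 X85.5287 Y102.2745
G01 X73.4411 Y93.4924
G01 X68.8241 Y79.2826
G01 X73.4411 Y65.0728
G01 X85.5287 Y56.2907
G01 X100.4697 Y56.2907
G01 X112.5573 Y65.0728
G01 X117.1743 Y79.2826
M5
G00 X147.9427 Y15.9943
M4 S364
G01 X136.1259 Y18.0349 F3022
G01 X127.7746 Y31.3003
G01 X121.6839 Y50.3144
G01 X116.6492 Y69.6012
G01 X111.4654 Y83.6844
M5
G00 X10.2205 Y57.2040
M4 S364
G01 X37.4234 Y57.2040 F3022
G01 X37.4234 Y21.2706
G01 X10.2205 Y21.2706
G01 X10.2205 Y57.2040
M5
G00 X125.8237 Y35.7648
M4 S364
G01 X137.5295 Y22.9032 F3022
G01 X124.6679 Y11.1974
G01 X112.9621 Y24.0590
G01 X125.8237 Y35.7648
M5
G00 X99.6352 Y41.4012
M4 S364
G01 X83.1531 Y46.2142 F3022
G01 X70.4978 Y48.4862
G01 X61.6693 Y48.2173
G01 X56.6676 Y45.4075
G01 X55.4928 Y40.0568
M5
G00 X0.0000 Y0.0000

Since the viewBox matches the mm dimensions, user units are millimetres directly. The only transform is the Y-flip y_m = 106.1427 − y_svg.

Shape 1 is a circle drawn with `<circle>`. Its stroke #ff0000 means engrave at S364, F3022. After flipping Y the toolpath is (117.1743,79.2826) → (112.5573,93.4924) → (100.4697,102.2745) → (85.5287,102.2745) → (73.4411,93.4924) → (68.8241,79.2826) → (73.4411,65.0728) → (85.5287,56.2907) → (100.4697,56.2907) → (112.5573,65.0728) → (117.1743,79.2826), returning to the start.

Shape 2 is a cubic bezier drawn with `<path>`. Its stroke #ff0000 means engrave at S364, F3022. After flipping Y the toolpath is (147.9427,15.9943) → (136.1259,18.0349) → (127.7746,31.3003) → (121.6839,50.3144) → (116.6492,69.6012) → (111.4654,83.6844).

Shape 3 is a rectangle drawn with `<path>`. Its stroke #ff0000 means engrave at S364, F3022. After flipping Y the toolpath is (10.2205,57.2040) → (37.4234,57.2040) → (37.4234,21.2706) → (10.2205,21.2706) → (10.2205,57.2040), returning to the start.

Shape 4 is a regular polygon drawn with `<polygon>`. Its stroke #ff0000 means engrave at S364, F3022. After flipping Y the toolpath is (125.8237,35.7648) → (137.5295,22.9032) → (124.6679,11.1974) → (112.9621,24.0590) → (125.8237,35.7648), returning to the start.

Shape 5 is a quadratic bezier drawn with `<path>`. Its stroke #ff0000 means engrave at S364, F3022. After flipping Y the toolpath is (99.6352,41.4012) → (83.1531,46.2142) → (70.4978,48.4862) → (61.6693,48.2173) → (56.6676,45.4075) → (55.4928,40.0568).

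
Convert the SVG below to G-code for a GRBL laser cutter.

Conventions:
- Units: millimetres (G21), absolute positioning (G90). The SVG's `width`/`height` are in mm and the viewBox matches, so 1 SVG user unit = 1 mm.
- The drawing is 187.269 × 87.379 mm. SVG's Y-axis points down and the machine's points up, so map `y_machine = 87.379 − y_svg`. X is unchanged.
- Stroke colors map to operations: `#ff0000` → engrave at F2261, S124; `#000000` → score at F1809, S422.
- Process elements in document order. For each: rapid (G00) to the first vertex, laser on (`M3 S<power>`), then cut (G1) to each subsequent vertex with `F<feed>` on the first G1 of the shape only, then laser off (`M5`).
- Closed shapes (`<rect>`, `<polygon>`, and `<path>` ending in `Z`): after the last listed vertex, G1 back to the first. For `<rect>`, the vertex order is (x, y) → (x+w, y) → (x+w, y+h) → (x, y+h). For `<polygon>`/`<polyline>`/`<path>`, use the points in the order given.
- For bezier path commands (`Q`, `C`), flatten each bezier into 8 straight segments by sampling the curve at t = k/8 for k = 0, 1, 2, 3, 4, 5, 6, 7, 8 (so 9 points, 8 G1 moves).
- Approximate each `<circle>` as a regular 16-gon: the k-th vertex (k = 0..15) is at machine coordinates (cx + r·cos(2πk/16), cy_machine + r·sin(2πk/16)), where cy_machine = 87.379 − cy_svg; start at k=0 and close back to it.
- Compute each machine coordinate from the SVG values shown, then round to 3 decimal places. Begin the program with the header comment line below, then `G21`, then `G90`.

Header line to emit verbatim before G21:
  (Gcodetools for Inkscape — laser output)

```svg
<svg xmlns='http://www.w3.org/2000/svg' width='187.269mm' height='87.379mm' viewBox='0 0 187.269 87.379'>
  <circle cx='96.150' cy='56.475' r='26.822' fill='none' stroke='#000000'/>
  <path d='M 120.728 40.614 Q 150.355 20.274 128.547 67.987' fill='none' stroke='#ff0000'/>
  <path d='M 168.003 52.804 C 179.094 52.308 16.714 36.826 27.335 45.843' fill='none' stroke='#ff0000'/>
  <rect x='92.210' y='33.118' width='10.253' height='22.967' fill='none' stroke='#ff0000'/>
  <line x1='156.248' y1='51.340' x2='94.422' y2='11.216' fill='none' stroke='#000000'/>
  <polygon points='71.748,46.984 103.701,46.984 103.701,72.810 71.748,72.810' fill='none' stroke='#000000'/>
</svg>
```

viewBox `0 0 187.269 87.379` with mm width/height → 1 unit = 1 mm. Flip: y_m = 87.379 − y_svg.

**Shape 1** — `<circle>` circle, stroke `#000000` → score (S422, F1809). Machine vertices: (122.972,30.904) → (120.930,41.168) → (115.116,49.870) → (106.414,55.684) → (96.150,57.726) → (85.886,55.684) → (77.184,49.870) → (71.370,41.168) → (69.328,30.904) → (71.370,20.640) → (77.184,11.938) → (85.886,6.124) → (96.150,4.082) → (106.414,6.124) → (115.116,11.938) → (120.930,20.640) → (122.972,30.904). Closed: final G1 returns to the first vertex.

**Shape 2** — `<path>` quadratic bezier, stroke `#ff0000` → engrave (S124, F2261). Control points (SVG): P0=(120.728,40.614), P1=(150.355,20.274), P2=(128.547,67.987); sampled at t=k/8. Machine vertices: (120.728,46.765) → (127.331,50.787) → (132.327,52.682) → (135.715,52.450) → (137.496,50.092) → (137.670,45.607) → (136.236,38.995) → (133.195,30.257) → (128.547,19.392). Open path.

**Shape 3** — `<path>` cubic bezier, stroke `#ff0000` → engrave (S124, F2261). Control points (SVG): P0=(168.003,52.804), P1=(179.094,52.308), P2=(16.714,36.826), P3=(27.335,45.843); sampled at t=k/8. Machine vertices: (168.003,34.575) → (164.707,35.386) → (149.209,37.140) → (125.568,39.373) → (97.845,41.623) → (70.100,43.427) → (46.393,44.322) → (30.785,43.846) → (27.335,41.536). Open path.

**Shape 4** — `<rect>` rectangle, stroke `#ff0000` → engrave (S124, F2261). Machine vertices: (92.210,54.261) → (102.463,54.261) → (102.463,31.294) → (92.210,31.294) → (92.210,54.261). Closed: final G1 returns to the first vertex.

**Shape 5** — `<line>` line segment, stroke `#000000` → score (S422, F1809). Machine vertices: (156.248,36.039) → (94.422,76.163). Open path.

**Shape 6** — `<polygon>` rectangle, stroke `#000000` → score (S422, F1809). Machine vertices: (71.748,40.395) → (103.701,40.395) → (103.701,14.569) → (71.748,14.569) → (71.748,40.395). Closed: final G1 returns to the first vertex.

(Gcodetools for Inkscape — laser output)
G21
G90
G00 X122.972 Y30.904
M3 S422
G1 X120.930 Y41.168 F1809
G1 X115.116 Y49.870
G1 X106.414 Y55.684
G1 X96.150 Y57.726
G1 X85.886 Y55.684
G1 X77.184 Y49.870
G1 X71.370 Y41.168
G1 X69.328 Y30.904
G1 X71.370 Y20.640
G1 X77.184 Y11.938
G1 X85.886 Y6.124
G1 X96.150 Y4.082
G1 X106.414 Y6.124
G1 X115.116 Y11.938
G1 X120.930 Y20.640
G1 X122.972 Y30.904
M5
G00 X120.728 Y46.765
M3 S124
G1 X127.331 Y50.787 F2261
G1 X132.327 Y52.682
G1 X135.715 Y52.450
G1 X137.496 Y50.092
G1 X137.670 Y45.607
G1 X136.236 Y38.995
G1 X133.195 Y30.257
G1 X128.547 Y19.392
M5
G00 X168.003 Y34.575
M3 S124
G1 X164.707 Y35.386 F2261
G1 X149.209 Y37.140
G1 X125.568 Y39.373
G1 X97.845 Y41.623
G1 X70.100 Y43.427
G1 X46.393 Y44.322
G1 X30.785 Y43.846
G1 X27.335 Y41.536
M5
G00 X92.210 Y54.261
M3 S124
G1 X102.463 Y54.261 F2261
G1 X102.463 Y31.294
G1 X92.210 Y31.294
G1 X92.210 Y54.261
M5
G00 X156.248 Y36.039
M3 S422
G1 X94.422 Y76.163 F1809
M5
G00 X71.748 Y40.395
M3 S422
G1 X103.701 Y40.395 F1809
G1 X103.701 Y14.569
G1 X71.748 Y14.569
G1 X71.748 Y40.395
M5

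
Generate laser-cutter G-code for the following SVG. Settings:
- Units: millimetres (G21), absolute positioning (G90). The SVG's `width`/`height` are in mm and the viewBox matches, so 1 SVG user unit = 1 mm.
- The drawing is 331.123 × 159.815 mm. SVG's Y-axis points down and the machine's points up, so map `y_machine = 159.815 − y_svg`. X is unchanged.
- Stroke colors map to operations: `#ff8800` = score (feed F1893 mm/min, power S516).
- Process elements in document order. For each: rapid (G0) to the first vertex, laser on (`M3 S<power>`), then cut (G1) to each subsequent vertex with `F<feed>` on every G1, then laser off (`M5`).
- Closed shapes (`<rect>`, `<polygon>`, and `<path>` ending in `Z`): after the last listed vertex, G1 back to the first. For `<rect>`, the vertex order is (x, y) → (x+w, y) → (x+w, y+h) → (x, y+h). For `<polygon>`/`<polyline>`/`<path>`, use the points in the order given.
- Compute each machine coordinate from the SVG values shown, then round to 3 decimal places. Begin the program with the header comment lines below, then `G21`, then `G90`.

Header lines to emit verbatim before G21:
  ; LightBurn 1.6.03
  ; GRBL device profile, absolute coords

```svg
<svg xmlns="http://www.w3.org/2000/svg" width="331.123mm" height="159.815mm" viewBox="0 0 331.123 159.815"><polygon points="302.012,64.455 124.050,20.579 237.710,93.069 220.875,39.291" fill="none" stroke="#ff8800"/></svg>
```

; LightBurn 1.6.03
; GRBL device profile, absolute coords
G21
G90
G0 X302.012 Y95.360
M3 S516
G1 X124.050 Y139.236 F1893
G1 X237.710 Y66.746 F1893
G1 X220.875 Y120.524 F1893
G1 X302.012 Y95.360 F1893
M5

Since the viewBox matches the mm dimensions, user units are millimetres directly. The only transform is the Y-flip y_m = 159.815 − y_svg.

Shape 1 is a closed polygon drawn with `<polygon>`. Its stroke #ff8800 means score at S516, F1893. After flipping Y the toolpath is (302.012,95.360) → (124.050,139.236) → (237.710,66.746) → (220.875,120.524) → (302.012,95.360), returning to the start.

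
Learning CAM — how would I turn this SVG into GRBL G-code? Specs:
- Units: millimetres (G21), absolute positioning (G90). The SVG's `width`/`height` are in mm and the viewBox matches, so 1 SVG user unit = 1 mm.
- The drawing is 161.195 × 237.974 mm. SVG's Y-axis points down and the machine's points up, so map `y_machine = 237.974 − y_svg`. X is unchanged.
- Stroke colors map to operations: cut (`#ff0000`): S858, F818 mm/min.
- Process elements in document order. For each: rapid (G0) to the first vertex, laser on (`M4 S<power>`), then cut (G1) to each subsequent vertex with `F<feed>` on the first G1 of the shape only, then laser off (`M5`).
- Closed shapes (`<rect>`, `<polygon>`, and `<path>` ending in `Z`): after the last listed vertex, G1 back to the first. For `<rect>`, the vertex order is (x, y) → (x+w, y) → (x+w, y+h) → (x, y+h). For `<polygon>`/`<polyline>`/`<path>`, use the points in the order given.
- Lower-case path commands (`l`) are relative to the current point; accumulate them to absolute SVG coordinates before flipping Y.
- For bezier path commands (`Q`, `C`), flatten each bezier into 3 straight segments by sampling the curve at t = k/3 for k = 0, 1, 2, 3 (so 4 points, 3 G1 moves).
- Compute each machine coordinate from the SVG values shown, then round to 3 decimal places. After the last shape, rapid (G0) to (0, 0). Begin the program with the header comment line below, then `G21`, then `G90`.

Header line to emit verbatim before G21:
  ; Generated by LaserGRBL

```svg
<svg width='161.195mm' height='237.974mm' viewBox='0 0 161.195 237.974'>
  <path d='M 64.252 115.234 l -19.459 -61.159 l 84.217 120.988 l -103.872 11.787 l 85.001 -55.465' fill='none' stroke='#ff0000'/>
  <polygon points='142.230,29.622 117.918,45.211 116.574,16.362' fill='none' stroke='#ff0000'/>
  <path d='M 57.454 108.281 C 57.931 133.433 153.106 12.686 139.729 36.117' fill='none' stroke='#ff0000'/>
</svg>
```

viewBox `0 0 161.195 237.974` with mm width/height → 1 unit = 1 mm. Flip: y_m = 237.974 − y_svg.

**Shape 1** — `<path>` open polyline, stroke `#ff0000` → cut (S858, F818). Machine vertices: (64.252,122.740) → (44.793,183.899) → (129.010,62.911) → (25.138,51.124) → (110.139,106.589). Open path.

**Shape 2** — `<polygon>` regular polygon, stroke `#ff0000` → cut (S858, F818). Machine vertices: (142.230,208.352) → (117.918,192.763) → (116.574,221.612) → (142.230,208.352). Closed: final G1 returns to the first vertex.

**Shape 3** — `<path>` cubic bezier, stroke `#ff0000` → cut (S858, F818). Control points (SVG): P0=(57.454,108.281), P1=(57.931,133.433), P2=(153.106,12.686), P3=(139.729,36.117); sampled at t=k/3. Machine vertices: (57.454,129.693) → (81.969,142.430) → (124.450,187.972) → (139.729,201.857). Open path.

; Generated by LaserGRBL
G21
G90
G0 X64.252 Y122.740
M4 S858
G1 X44.793 Y183.899 F818
G1 X129.010 Y62.911
G1 X25.138 Y51.124
G1 X110.139 Y106.589
M5
G0 X142.230 Y208.352
M4 S858
G1 X117.918 Y192.763 F818
G1 X116.574 Y221.612
G1 X142.230 Y208.352
M5
G0 X57.454 Y129.693
M4 S858
G1 X81.969 Y142.430 F818
G1 X124.450 Y187.972
G1 X139.729 Y201.857
M5
G0 X0.000 Y0.000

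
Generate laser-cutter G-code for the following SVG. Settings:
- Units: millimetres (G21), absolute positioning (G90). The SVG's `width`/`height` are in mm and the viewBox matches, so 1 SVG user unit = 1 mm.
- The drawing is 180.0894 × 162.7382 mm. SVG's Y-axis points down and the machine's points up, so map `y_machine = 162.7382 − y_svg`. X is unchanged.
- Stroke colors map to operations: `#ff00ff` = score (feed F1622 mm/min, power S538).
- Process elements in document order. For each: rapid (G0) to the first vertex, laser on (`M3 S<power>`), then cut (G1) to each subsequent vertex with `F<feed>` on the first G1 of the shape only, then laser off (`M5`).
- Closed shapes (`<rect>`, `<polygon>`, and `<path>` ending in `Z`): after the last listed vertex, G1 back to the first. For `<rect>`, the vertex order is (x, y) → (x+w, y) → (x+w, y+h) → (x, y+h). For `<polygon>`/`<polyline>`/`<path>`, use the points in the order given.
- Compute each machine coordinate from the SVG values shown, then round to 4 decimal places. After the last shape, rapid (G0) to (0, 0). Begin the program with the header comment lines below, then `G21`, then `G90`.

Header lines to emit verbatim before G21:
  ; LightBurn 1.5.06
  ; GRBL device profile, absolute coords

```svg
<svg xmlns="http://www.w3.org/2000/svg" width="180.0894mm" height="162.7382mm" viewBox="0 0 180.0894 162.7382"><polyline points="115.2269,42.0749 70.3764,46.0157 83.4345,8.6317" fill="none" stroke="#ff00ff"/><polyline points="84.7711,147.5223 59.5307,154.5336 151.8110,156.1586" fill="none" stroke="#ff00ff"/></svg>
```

viewBox `0 0 180.0894 162.7382` with mm width/height → 1 unit = 1 mm. Flip: y_m = 162.7382 − y_svg.

**Shape 1** — `<polyline>` open polyline, stroke `#ff00ff` → score (S538, F1622). Machine vertices: (115.2269,120.6633) → (70.3764,116.7225) → (83.4345,154.1065). Open path.

**Shape 2** — `<polyline>` open polyline, stroke `#ff00ff` → score (S538, F1622). Machine vertices: (84.7711,15.2159) → (59.5307,8.2046) → (151.8110,6.5796). Open path.

; LightBurn 1.5.06
; GRBL device profile, absolute coords
G21
G90
G0 X115.2269 Y120.6633
M3 S538
G1 X70.3764 Y116.7225 F1622
G1 X83.4345 Y154.1065
M5
G0 X84.7711 Y15.2159
M3 S538
G1 X59.5307 Y8.2046 F1622
G1 X151.8110 Y6.5796
M5
G0 X0.0000 Y0.0000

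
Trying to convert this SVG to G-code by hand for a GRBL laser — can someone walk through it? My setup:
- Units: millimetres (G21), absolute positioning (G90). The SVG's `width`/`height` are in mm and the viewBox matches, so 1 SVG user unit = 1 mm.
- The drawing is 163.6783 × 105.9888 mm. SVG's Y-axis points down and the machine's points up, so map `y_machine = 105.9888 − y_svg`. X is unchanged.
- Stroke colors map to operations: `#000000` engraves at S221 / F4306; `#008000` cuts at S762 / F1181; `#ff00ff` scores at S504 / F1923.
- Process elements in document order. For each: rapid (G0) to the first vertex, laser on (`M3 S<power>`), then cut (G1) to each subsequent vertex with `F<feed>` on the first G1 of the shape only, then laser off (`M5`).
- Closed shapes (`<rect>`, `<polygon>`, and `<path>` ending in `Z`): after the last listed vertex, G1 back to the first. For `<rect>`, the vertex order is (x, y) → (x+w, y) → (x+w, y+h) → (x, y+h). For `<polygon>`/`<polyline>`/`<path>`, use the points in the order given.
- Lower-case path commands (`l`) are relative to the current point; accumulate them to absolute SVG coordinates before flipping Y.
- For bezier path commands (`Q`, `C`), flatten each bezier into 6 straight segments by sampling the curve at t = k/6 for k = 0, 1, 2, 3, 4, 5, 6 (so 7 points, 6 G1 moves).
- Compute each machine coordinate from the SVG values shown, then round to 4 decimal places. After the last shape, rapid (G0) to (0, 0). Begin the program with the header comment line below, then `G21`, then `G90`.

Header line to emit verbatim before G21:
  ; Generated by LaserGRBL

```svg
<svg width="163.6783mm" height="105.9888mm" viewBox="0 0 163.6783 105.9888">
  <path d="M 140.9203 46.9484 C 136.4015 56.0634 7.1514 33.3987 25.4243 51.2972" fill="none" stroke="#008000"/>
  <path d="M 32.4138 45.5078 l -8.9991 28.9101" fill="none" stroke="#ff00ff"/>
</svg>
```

; Generated by LaserGRBL
G21
G90
G0 X140.9203 Y59.0404
M3 S762
G1 X129.5271 Y56.7963 F1181
G1 X104.9079 Y57.8393
G1 X74.6254 Y60.1598
G1 X46.2422 Y61.7484
G1 X27.3210 Y60.5955
G1 X25.4243 Y54.6916
M5
G0 X32.4138 Y60.4810
M3 S504
G1 X23.4147 Y31.5709 F1923
M5
G0 X0.0000 Y0.0000

1 u = 1 mm; y_m = 105.9888 − y.

[1] `<path>` cubic bezier, #008000→cut S762 F1181: (140.9203,59.0404) → (129.5271,56.7963) → (104.9079,57.8393) → (74.6254,60.1598) → (46.2422,61.7484) → (27.3210,60.5955) → (25.4243,54.6916)

[2] `<path>` line segment, #ff00ff→score S504 F1923: (32.4138,60.4810) → (23.4147,31.5709)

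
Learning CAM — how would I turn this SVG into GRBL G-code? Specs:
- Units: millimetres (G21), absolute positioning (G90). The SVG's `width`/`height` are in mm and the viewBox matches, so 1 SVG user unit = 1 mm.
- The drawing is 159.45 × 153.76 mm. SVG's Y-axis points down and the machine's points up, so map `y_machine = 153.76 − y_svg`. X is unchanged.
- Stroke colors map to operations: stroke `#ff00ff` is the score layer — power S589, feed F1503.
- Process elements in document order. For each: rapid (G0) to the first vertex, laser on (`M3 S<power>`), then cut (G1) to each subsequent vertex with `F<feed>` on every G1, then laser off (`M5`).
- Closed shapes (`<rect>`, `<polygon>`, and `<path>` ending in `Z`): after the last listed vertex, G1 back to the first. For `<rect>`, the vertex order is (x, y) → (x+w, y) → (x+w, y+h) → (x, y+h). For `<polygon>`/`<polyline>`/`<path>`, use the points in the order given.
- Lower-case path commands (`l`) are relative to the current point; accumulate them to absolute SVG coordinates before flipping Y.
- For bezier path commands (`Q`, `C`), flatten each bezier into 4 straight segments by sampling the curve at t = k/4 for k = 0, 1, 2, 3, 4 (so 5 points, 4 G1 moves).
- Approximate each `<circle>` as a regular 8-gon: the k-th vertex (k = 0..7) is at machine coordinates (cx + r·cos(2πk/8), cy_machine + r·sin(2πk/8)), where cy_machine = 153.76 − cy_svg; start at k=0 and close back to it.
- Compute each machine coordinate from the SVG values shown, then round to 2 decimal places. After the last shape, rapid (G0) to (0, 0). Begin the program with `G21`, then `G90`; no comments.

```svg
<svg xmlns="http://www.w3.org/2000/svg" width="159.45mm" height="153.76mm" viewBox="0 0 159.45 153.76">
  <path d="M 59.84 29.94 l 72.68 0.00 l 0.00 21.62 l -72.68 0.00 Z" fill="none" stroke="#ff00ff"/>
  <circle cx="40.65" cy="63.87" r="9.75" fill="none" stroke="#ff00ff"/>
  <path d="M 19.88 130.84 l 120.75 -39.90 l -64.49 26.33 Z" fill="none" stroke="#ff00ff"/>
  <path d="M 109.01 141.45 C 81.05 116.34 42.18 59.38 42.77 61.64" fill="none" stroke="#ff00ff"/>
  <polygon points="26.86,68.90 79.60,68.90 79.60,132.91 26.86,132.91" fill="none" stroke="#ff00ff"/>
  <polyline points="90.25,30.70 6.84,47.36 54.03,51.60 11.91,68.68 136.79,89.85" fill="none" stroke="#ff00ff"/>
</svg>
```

G21
G90
G0 X59.84 Y123.82
M3 S589
G1 X132.52 Y123.82 F1503
G1 X132.52 Y102.20 F1503
G1 X59.84 Y102.20 F1503
G1 X59.84 Y123.82 F1503
M5
G0 X50.40 Y89.89
M3 S589
G1 X47.54 Y96.78 F1503
G1 X40.65 Y99.64 F1503
G1 X33.76 Y96.78 F1503
G1 X30.90 Y89.89 F1503
G1 X33.76 Y83.00 F1503
G1 X40.65 Y80.14 F1503
G1 X47.54 Y83.00 F1503
G1 X50.40 Y89.89 F1503
M5
G0 X19.88 Y22.92
M3 S589
G1 X140.63 Y62.82 F1503
G1 X76.14 Y36.49 F1503
G1 X19.88 Y22.92 F1503
M5
G0 X109.01 Y12.31
M3 S589
G1 X86.78 Y35.69 F1503
G1 X65.18 Y62.48 F1503
G1 X48.94 Y84.13 F1503
G1 X42.77 Y92.12 F1503
M5
G0 X26.86 Y84.86
M3 S589
G1 X79.60 Y84.86 F1503
G1 X79.60 Y20.85 F1503
G1 X26.86 Y20.85 F1503
G1 X26.86 Y84.86 F1503
M5
G0 X90.25 Y123.06
M3 S589
G1 X6.84 Y106.40 F1503
G1 X54.03 Y102.16 F1503
G1 X11.91 Y85.08 F1503
G1 X136.79 Y63.91 F1503
M5
G0 X0.00 Y0.00

viewBox `0 0 159.45 153.76` with mm width/height → 1 unit = 1 mm. Flip: y_m = 153.76 − y_svg.

**Shape 1** — `<path>` rectangle, stroke `#ff00ff` → score (S589, F1503). Machine vertices: (59.84,123.82) → (132.52,123.82) → (132.52,102.20) → (59.84,102.20) → (59.84,123.82). Closed: final G1 returns to the first vertex.

**Shape 2** — `<circle>` circle, stroke `#ff00ff` → score (S589, F1503). Machine vertices: (50.40,89.89) → (47.54,96.78) → (40.65,99.64) → (33.76,96.78) → (30.90,89.89) → (33.76,83.00) → (40.65,80.14) → (47.54,83.00) → (50.40,89.89). Closed: final G1 returns to the first vertex.

**Shape 3** — `<path>` closed polygon, stroke `#ff00ff` → score (S589, F1503). Machine vertices: (19.88,22.92) → (140.63,62.82) → (76.14,36.49) → (19.88,22.92). Closed: final G1 returns to the first vertex.

**Shape 4** — `<path>` cubic bezier, stroke `#ff00ff` → score (S589, F1503). Control points (SVG): P0=(109.01,141.45), P1=(81.05,116.34), P2=(42.18,59.38), P3=(42.77,61.64); sampled at t=k/4. Machine vertices: (109.01,12.31) → (86.78,35.69) → (65.18,62.48) → (48.94,84.13) → (42.77,92.12). Open path.

**Shape 5** — `<polygon>` rectangle, stroke `#ff00ff` → score (S589, F1503). Machine vertices: (26.86,84.86) → (79.60,84.86) → (79.60,20.85) → (26.86,20.85) → (26.86,84.86). Closed: final G1 returns to the first vertex.

**Shape 6** — `<polyline>` open polyline, stroke `#ff00ff` → score (S589, F1503). Machine vertices: (90.25,123.06) → (6.84,106.40) → (54.03,102.16) → (11.91,85.08) → (136.79,63.91). Open path.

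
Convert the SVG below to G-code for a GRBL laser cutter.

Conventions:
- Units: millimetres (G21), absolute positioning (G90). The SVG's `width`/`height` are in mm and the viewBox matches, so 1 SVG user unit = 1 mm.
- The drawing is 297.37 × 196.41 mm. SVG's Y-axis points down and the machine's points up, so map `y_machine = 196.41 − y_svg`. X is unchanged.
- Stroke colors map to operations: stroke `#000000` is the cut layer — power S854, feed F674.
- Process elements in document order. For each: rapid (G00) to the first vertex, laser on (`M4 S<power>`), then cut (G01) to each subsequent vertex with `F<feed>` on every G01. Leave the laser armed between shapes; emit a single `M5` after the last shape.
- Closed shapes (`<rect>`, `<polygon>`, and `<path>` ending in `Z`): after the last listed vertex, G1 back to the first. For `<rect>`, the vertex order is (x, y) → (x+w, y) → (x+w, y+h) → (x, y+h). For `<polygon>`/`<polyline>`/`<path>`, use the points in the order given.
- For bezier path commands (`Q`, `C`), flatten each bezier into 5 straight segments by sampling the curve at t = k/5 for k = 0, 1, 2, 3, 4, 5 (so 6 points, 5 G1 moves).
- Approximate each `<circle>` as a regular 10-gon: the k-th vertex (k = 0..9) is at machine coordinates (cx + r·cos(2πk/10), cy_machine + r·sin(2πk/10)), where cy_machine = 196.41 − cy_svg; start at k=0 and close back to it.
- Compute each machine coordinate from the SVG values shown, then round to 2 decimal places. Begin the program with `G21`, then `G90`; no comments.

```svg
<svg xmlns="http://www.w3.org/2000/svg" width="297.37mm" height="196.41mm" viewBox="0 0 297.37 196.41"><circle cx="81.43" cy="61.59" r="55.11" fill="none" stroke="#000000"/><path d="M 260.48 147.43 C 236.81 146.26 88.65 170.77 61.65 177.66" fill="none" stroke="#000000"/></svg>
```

G21
G90
G00 X136.54 Y134.82
M4 S854
G01 X126.01 Y167.21 F674
G01 X98.46 Y187.23 F674
G01 X64.40 Y187.23 F674
G01 X36.85 Y167.21 F674
G01 X26.32 Y134.82 F674
G01 X36.85 Y102.43 F674
G01 X64.40 Y82.41 F674
G01 X98.46 Y82.41 F674
G01 X126.01 Y102.43 F674
G01 X136.54 Y134.82 F674
G00 X260.48 Y48.98
M4 S854
G01 X233.30 Y46.95 F674
G01 X188.04 Y40.83 F674
G01 X136.49 Y32.70 F674
G01 X90.42 Y24.65 F674
G01 X61.65 Y18.75 F674
M5

viewBox `0 0 297.37 196.41` with mm width/height → 1 unit = 1 mm. Flip: y_m = 196.41 − y_svg.

**Shape 1** — `<circle>` circle, stroke `#000000` → cut (S854, F674). Machine vertices: (136.54,134.82) → (126.01,167.21) → (98.46,187.23) → (64.40,187.23) → (36.85,167.21) → (26.32,134.82) → (36.85,102.43) → (64.40,82.41) → (98.46,82.41) → (126.01,102.43) → (136.54,134.82). Closed: final G1 returns to the first vertex.

**Shape 2** — `<path>` cubic bezier, stroke `#000000` → cut (S854, F674). Control points (SVG): P0=(260.48,147.43), P1=(236.81,146.26), P2=(88.65,170.77), P3=(61.65,177.66); sampled at t=k/5. Machine vertices: (260.48,48.98) → (233.30,46.95) → (188.04,40.83) → (136.49,32.70) → (90.42,24.65) → (61.65,18.75). Open path.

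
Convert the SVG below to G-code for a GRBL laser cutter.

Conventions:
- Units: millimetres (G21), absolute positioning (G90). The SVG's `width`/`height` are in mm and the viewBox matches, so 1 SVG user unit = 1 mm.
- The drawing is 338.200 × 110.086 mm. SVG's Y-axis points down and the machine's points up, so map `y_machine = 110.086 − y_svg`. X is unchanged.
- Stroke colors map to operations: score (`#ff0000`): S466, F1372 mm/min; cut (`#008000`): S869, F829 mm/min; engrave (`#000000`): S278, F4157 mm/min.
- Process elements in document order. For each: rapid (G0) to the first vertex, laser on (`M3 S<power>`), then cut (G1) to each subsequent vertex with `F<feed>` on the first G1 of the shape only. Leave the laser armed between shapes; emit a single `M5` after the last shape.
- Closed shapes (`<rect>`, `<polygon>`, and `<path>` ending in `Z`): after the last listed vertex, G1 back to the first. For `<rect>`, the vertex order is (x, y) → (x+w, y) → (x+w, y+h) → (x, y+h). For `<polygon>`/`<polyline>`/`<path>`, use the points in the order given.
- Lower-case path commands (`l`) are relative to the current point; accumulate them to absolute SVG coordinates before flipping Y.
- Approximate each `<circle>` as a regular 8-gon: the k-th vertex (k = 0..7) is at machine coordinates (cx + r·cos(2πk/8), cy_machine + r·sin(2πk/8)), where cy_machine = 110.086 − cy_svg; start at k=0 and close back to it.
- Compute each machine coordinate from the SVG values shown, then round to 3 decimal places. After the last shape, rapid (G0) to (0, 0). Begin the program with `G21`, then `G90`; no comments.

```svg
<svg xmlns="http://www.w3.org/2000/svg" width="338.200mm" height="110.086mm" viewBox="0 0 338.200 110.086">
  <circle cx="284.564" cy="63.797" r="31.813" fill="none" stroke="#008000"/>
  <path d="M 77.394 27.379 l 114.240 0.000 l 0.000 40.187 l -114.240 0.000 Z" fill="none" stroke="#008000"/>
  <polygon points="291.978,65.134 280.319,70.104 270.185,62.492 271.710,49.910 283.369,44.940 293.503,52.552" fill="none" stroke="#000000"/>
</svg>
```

G21
G90
G0 X316.377 Y46.289
M3 S869
G1 X307.059 Y68.784 F829
G1 X284.564 Y78.102
G1 X262.069 Y68.784
G1 X252.751 Y46.289
G1 X262.069 Y23.794
G1 X284.564 Y14.476
G1 X307.059 Y23.794
G1 X316.377 Y46.289
G0 X77.394 Y82.707
M3 S869
G1 X191.634 Y82.707 F829
G1 X191.634 Y42.520
G1 X77.394 Y42.520
G1 X77.394 Y82.707
G0 X291.978 Y44.952
M3 S278
G1 X280.319 Y39.982 F4157
G1 X270.185 Y47.594
G1 X271.710 Y60.176
G1 X283.369 Y65.146
G1 X293.503 Y57.534
G1 X291.978 Y44.952
M5
G0 X0.000 Y0.000

1 u = 1 mm; y_m = 110.086 − y.

[1] `<circle>` circle, #008000→cut S869 F829: (316.377,46.289) → (307.059,68.784) → (284.564,78.102) → (262.069,68.784) → (252.751,46.289) → (262.069,23.794) → (284.564,14.476) → (307.059,23.794) → (316.377,46.289) (closed)

[2] `<path>` rectangle, #008000→cut S869 F829: (77.394,82.707) → (191.634,82.707) → (191.634,42.520) → (77.394,42.520) → (77.394,82.707) (closed)

[3] `<polygon>` regular polygon, #000000→engrave S278 F4157: (291.978,44.952) → (280.319,39.982) → (270.185,47.594) → (271.710,60.176) → (283.369,65.146) → (293.503,57.534) → (291.978,44.952) (closed)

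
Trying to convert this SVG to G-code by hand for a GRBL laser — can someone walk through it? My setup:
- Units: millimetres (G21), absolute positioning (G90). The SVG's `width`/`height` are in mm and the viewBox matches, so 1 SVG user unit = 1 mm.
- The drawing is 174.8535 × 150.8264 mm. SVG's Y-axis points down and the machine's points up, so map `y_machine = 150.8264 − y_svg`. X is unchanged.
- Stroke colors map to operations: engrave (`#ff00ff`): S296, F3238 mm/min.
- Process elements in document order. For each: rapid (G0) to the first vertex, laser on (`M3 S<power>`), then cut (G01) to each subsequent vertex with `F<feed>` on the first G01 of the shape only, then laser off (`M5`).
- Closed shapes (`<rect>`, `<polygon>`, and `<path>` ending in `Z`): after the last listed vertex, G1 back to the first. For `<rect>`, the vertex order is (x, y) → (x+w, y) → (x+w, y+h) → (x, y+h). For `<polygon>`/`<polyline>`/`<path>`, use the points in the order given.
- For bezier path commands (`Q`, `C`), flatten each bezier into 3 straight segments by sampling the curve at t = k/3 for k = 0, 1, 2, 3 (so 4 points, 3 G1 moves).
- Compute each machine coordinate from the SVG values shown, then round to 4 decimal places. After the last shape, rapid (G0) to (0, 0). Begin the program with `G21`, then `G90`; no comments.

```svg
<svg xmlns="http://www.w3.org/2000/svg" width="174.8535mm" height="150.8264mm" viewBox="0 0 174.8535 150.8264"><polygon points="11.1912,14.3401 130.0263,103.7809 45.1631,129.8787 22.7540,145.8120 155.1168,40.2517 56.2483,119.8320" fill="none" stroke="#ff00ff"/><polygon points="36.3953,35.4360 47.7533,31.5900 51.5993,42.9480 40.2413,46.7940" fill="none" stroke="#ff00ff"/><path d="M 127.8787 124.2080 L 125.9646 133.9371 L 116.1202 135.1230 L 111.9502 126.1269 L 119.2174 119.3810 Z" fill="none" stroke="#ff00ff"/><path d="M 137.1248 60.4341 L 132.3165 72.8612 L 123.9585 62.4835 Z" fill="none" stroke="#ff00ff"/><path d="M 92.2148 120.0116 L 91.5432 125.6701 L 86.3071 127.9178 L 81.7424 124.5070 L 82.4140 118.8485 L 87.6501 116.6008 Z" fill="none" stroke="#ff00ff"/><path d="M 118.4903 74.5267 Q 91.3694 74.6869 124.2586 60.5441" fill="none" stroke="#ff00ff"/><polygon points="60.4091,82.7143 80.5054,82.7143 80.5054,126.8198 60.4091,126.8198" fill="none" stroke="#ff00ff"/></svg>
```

viewBox `0 0 174.8535 150.8264` with mm width/height → 1 unit = 1 mm. Flip: y_m = 150.8264 − y_svg.

**Shape 1** — `<polygon>` closed polygon, stroke `#ff00ff` → engrave (S296, F3238). Machine vertices: (11.1912,136.4863) → (130.0263,47.0455) → (45.1631,20.9477) → (22.7540,5.0144) → (155.1168,110.5747) → (56.2483,30.9944) → (11.1912,136.4863). Closed: final G1 returns to the first vertex.

**Shape 2** — `<polygon>` regular polygon, stroke `#ff00ff` → engrave (S296, F3238). Machine vertices: (36.3953,115.3904) → (47.7533,119.2364) → (51.5993,107.8784) → (40.2413,104.0324) → (36.3953,115.3904). Closed: final G1 returns to the first vertex.

**Shape 3** — `<path>` regular polygon, stroke `#ff00ff` → engrave (S296, F3238). Machine vertices: (127.8787,26.6184) → (125.9646,16.8893) → (116.1202,15.7034) → (111.9502,24.6995) → (119.2174,31.4454) → (127.8787,26.6184). Closed: final G1 returns to the first vertex.

**Shape 4** — `<path>` regular polygon, stroke `#ff00ff` → engrave (S296, F3238). Machine vertices: (137.1248,90.3923) → (132.3165,77.9652) → (123.9585,88.3429) → (137.1248,90.3923). Closed: final G1 returns to the first vertex.

**Shape 5** — `<path>` regular polygon, stroke `#ff00ff` → engrave (S296, F3238). Machine vertices: (92.2148,30.8148) → (91.5432,25.1563) → (86.3071,22.9086) → (81.7424,26.3194) → (82.4140,31.9779) → (87.6501,34.2256) → (92.2148,30.8148). Closed: final G1 returns to the first vertex.

**Shape 6** — `<path>` quadratic bezier, stroke `#ff00ff` → engrave (S296, F3238). Control points (SVG): P0=(118.4903,74.5267), P1=(91.3694,74.6869), P2=(124.2586,60.5441); sampled at t=k/3. Machine vertices: (118.4903,76.2997) → (107.0775,77.7821) → (109.0003,82.4430) → (124.2586,90.2823). Open path.

**Shape 7** — `<polygon>` rectangle, stroke `#ff00ff` → engrave (S296, F3238). Machine vertices: (60.4091,68.1121) → (80.5054,68.1121) → (80.5054,24.0066) → (60.4091,24.0066) → (60.4091,68.1121). Closed: final G1 returns to the first vertex.

G21
G90
G0 X11.1912 Y136.4863
M3 S296
G01 X130.0263 Y47.0455 F3238
G01 X45.1631 Y20.9477
G01 X22.7540 Y5.0144
G01 X155.1168 Y110.5747
G01 X56.2483 Y30.9944
G01 X11.1912 Y136.4863
M5
G0 X36.3953 Y115.3904
M3 S296
G01 X47.7533 Y119.2364 F3238
G01 X51.5993 Y107.8784
G01 X40.2413 Y104.0324
G01 X36.3953 Y115.3904
M5
G0 X127.8787 Y26.6184
M3 S296
G01 X125.9646 Y16.8893 F3238
G01 X116.1202 Y15.7034
G01 X111.9502 Y24.6995
G01 X119.2174 Y31.4454
G01 X127.8787 Y26.6184
M5
G0 X137.1248 Y90.3923
M3 S296
G01 X132.3165 Y77.9652 F3238
G01 X123.9585 Y88.3429
G01 X137.1248 Y90.3923
M5
G0 X92.2148 Y30.8148
M3 S296
G01 X91.5432 Y25.1563 F3238
G01 X86.3071 Y22.9086
G01 X81.7424 Y26.3194
G01 X82.4140 Y31.9779
G01 X87.6501 Y34.2256
G01 X92.2148 Y30.8148
M5
G0 X118.4903 Y76.2997
M3 S296
G01 X107.0775 Y77.7821 F3238
G01 X109.0003 Y82.4430
G01 X124.2586 Y90.2823
M5
G0 X60.4091 Y68.1121
M3 S296
G01 X80.5054 Y68.1121 F3238
G01 X80.5054 Y24.0066
G01 X60.4091 Y24.0066
G01 X60.4091 Y68.1121
M5
G0 X0.0000 Y0.0000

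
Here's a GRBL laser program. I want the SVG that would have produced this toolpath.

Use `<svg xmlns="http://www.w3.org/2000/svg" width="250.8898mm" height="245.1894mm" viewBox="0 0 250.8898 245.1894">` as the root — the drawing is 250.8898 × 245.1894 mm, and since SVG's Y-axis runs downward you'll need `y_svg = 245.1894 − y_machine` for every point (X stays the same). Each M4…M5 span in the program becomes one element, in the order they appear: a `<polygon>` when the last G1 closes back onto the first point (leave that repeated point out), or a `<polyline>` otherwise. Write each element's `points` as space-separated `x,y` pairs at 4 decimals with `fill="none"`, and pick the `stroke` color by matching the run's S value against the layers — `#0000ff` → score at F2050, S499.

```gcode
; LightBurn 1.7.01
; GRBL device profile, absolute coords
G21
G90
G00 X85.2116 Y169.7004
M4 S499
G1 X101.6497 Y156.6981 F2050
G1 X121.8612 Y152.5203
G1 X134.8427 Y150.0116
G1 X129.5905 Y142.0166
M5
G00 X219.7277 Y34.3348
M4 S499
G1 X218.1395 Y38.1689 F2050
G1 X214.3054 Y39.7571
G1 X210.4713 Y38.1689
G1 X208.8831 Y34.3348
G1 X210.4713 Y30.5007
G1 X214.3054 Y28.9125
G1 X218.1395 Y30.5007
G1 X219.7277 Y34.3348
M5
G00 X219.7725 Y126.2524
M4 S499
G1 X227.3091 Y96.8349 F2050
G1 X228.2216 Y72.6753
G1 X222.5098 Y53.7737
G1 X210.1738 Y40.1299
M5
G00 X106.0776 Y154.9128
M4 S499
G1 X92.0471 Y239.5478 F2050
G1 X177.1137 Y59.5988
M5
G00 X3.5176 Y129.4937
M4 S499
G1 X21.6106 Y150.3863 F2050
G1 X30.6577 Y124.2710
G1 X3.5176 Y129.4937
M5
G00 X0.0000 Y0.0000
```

Each laser-on run becomes one SVG element. Flip Y back into SVG space with y_svg = 245.1894 − y_machine. Every run uses S499, so all elements get stroke `#0000ff` (score).

Run 1: The run is open, so emit a `<polyline>` with points (Y-flipped): 85.2116,75.4890 101.6497,88.4913 121.8612,92.6691 134.8427,95.1778 129.5905,103.1728.

Run 2: The run returns to its start, so emit a `<polygon>` with points (Y-flipped): 219.7277,210.8546 218.1395,207.0205 214.3054,205.4323 210.4713,207.0205 208.8831,210.8546 210.4713,214.6887 214.3054,216.2769 218.1395,214.6887.

Run 3: The run is open, so emit a `<polyline>` with points (Y-flipped): 219.7725,118.9370 227.3091,148.3545 228.2216,172.5141 222.5098,191.4157 210.1738,205.0595.

Run 4: The run is open, so emit a `<polyline>` with points (Y-flipped): 106.0776,90.2766 92.0471,5.6416 177.1137,185.5906.

Run 5: The run returns to its start, so emit a `<polygon>` with points (Y-flipped): 3.5176,115.6957 21.6106,94.8031 30.6577,120.9184.

<svg xmlns="http://www.w3.org/2000/svg" width="250.8898mm" height="245.1894mm" viewBox="0 0 250.8898 245.1894">
  <polyline points="85.2116,75.4890 101.6497,88.4913 121.8612,92.6691 134.8427,95.1778 129.5905,103.1728" fill="none" stroke="#0000ff"/>
  <polygon points="219.7277,210.8546 218.1395,207.0205 214.3054,205.4323 210.4713,207.0205 208.8831,210.8546 210.4713,214.6887 214.3054,216.2769 218.1395,214.6887" fill="none" stroke="#0000ff"/>
  <polyline points="219.7725,118.9370 227.3091,148.3545 228.2216,172.5141 222.5098,191.4157 210.1738,205.0595" fill="none" stroke="#0000ff"/>
  <polyline points="106.0776,90.2766 92.0471,5.6416 177.1137,185.5906" fill="none" stroke="#0000ff"/>
  <polygon points="3.5176,115.6957 21.6106,94.8031 30.6577,120.9184" fill="none" stroke="#0000ff"/>
</svg>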